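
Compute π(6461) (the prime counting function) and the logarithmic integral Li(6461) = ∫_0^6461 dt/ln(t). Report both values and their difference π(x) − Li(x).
π(6461) = 838;  Li(6461) ≈ 853.18;  π(x) − Li(x) ≈ -15.18.

Direct count of primes ≤ 6461 gives π(6461) = 838. Numerical evaluation of the logarithmic integral gives Li(6461) ≈ 853.18. The difference π(x) − Li(x) ≈ -15.18 is typically negative for small/moderate x (Li(x) overestimates), though Littlewood's theorem shows this sign changes infinitely often.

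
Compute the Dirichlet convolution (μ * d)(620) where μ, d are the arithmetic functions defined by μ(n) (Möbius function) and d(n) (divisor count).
(μ * d)(620) = 1

Divisors of 620: [1, 2, 4, 5, 10, 20, 31, 62, 124, 155, 310, 620]. For each d | 620:
  d = 1: μ(1) · d(620/1) = 1 · 12 = 12
  d = 2: μ(2) · d(620/2) = -1 · 8 = -8
  d = 4: μ(4) · d(620/4) = 0 · 4 = 0
  d = 5: μ(5) · d(620/5) = -1 · 6 = -6
  d = 10: μ(10) · d(620/10) = 1 · 4 = 4
  d = 20: μ(20) · d(620/20) = 0 · 2 = 0
  d = 31: μ(31) · d(620/31) = -1 · 6 = -6
  d = 62: μ(62) · d(620/62) = 1 · 4 = 4
  d = 124: μ(124) · d(620/124) = 0 · 2 = 0
  d = 155: μ(155) · d(620/155) = 1 · 3 = 3
  d = 310: μ(310) · d(620/310) = -1 · 2 = -2
  d = 620: μ(620) · d(620/620) = 0 · 1 = 0
Summing: (μ * d)(620) = 12 + -8 + 0 + -6 + 4 + 0 + -6 + 4 + 0 + 3 + -2 + 0 = 1.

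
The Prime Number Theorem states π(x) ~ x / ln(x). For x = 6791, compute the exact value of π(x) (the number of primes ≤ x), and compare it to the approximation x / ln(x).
π(6791) = 874;  x/ln(x) ≈ 769.66;  relative error ≈ 11.94%.

Directly count primes up to 6791: π(6791) = 874. The PNT approximation gives 6791/ln(6791) ≈ 6791/8.82335 ≈ 769.66. Relative error (π(x) − x/ln(x)) / π(x) ≈ 11.94%; the approximation is known to undercount slightly (Li(x) is a better estimate).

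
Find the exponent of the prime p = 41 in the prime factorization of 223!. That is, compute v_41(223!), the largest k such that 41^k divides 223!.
v_41(223!) = 5

Legendre's formula: v_p(n!) = Σ_{k ≥ 1} ⌊n / p^k⌋. For p = 41, n = 223, the terms are:
  ⌊223/41^1⌋ = ⌊223/41⌋ = 5
(the next term ⌊223/41^2⌋ = 0, terminating the sum). Summing: v_41(223!) = 5 = 5.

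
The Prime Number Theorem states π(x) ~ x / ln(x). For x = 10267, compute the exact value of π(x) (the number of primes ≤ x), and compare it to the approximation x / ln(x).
π(10267) = 1259;  x/ln(x) ≈ 1111.55;  relative error ≈ 11.71%.

Directly count primes up to 10267: π(10267) = 1259. The PNT approximation gives 10267/ln(10267) ≈ 10267/9.23669 ≈ 1111.55. Relative error (π(x) − x/ln(x)) / π(x) ≈ 11.71%; the approximation is known to undercount slightly (Li(x) is a better estimate).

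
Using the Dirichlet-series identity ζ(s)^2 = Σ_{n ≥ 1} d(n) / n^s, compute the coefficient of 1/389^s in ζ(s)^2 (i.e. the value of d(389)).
d(389) = 2

ζ(s)^2 = (Σ 1/m^s)(Σ 1/k^s). The coefficient of 1/n^s in the product is the number of ordered pairs (m, k) with mk = n, which equals d(n). For n = 389, divisors are [1, 389], so d(389) = 2.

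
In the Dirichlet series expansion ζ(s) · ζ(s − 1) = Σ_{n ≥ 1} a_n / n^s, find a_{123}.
σ(123) = 168

In the product (Σ m^0/m^s)(Σ k / k^s) = Σ (Σ_{d | n} d) / n^s, the coefficient of 1/n^s is σ(n) = Σ_{d | n} d. For n = 123, divisors are [1, 3, 41, 123]; summing: σ(123) = 168.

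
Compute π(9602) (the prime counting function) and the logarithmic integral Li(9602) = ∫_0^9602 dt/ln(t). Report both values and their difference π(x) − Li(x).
π(9602) = 1185;  Li(9602) ≈ 1202.83;  π(x) − Li(x) ≈ -17.83.

Direct count of primes ≤ 9602 gives π(9602) = 1185. Numerical evaluation of the logarithmic integral gives Li(9602) ≈ 1202.83. The difference π(x) − Li(x) ≈ -17.83 is typically negative for small/moderate x (Li(x) overestimates), though Littlewood's theorem shows this sign changes infinitely often.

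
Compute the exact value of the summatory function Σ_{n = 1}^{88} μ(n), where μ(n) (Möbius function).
Σ_{n ≤ 88} μ(n) = -1

Compute μ(n) for each 1 ≤ n ≤ 88: μ(1) = 1, μ(2) = -1, μ(3) = -1, μ(4) = 0, μ(5) = -1, μ(6) = 1, μ(7) = -1, μ(8) = 0, μ(9) = 0, μ(10) = 1, μ(11) = -1, μ(12) = 0, μ(13) = -1, μ(14) = 1, μ(15) = 1, μ(16) = 0, μ(17) = -1, μ(18) = 0, μ(19) = -1, μ(20) = 0, μ(21) = 1, μ(22) = 1, μ(23) = -1, μ(24) = 0, μ(25) = 0, μ(26) = 1, μ(27) = 0, μ(28) = 0, μ(29) = -1, μ(30) = -1, μ(31) = -1, μ(32) = 0, μ(33) = 1, μ(34) = 1, μ(35) = 1, μ(36) = 0, μ(37) = -1, μ(38) = 1, μ(39) = 1, μ(40) = 0, μ(41) = -1, μ(42) = -1, μ(43) = -1, μ(44) = 0, μ(45) = 0, μ(46) = 1, μ(47) = -1, μ(48) = 0, μ(49) = 0, μ(50) = 0, μ(51) = 1, μ(52) = 0, μ(53) = -1, μ(54) = 0, μ(55) = 1, μ(56) = 0, μ(57) = 1, μ(58) = 1, μ(59) = -1, μ(60) = 0, μ(61) = -1, μ(62) = 1, μ(63) = 0, μ(64) = 0, μ(65) = 1, μ(66) = -1, μ(67) = -1, μ(68) = 0, μ(69) = 1, μ(70) = -1, μ(71) = -1, μ(72) = 0, μ(73) = -1, μ(74) = 1, μ(75) = 0, μ(76) = 0, μ(77) = 1, μ(78) = -1, μ(79) = -1, μ(80) = 0, μ(81) = 0, μ(82) = 1, μ(83) = -1, μ(84) = 0, μ(85) = 1, μ(86) = 1, μ(87) = 1, μ(88) = 0. Summing all 88 values: -1. (Mertens function M(x) = Σ_{n ≤ x} μ(n); on average M(x) should be small (PNT ⟺ M(x) = o(x)).)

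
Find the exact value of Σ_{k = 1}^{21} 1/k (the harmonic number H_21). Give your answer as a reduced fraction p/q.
H_21 = 18858053/5173168

Direct summation: H_21 = 1 + 1/2 + ... + 1/21. The least common denominator is lcm(1, ..., 21) = 232792560; over this denominator the numerator is 232792560 + 116396280 + 77597520 + 58198140 + 46558512 + 38798760 + 33256080 + 29099070 + 25865840 + 23279256 + 21162960 + 19399380 + 17907120 + 16628040 + 15519504 + 14549535 + 13693680 + 12932920 + 12252240 + 11639628 + 11085360 = 848612385, so H_21 = 848612385/232792560; reducing by gcd(848612385, 232792560) = 45 gives 18858053/5173168 ≈ 3.64536. (The PNT-adjacent estimate ln(21) + γ ≈ 3.62174 matches within O(1/n).)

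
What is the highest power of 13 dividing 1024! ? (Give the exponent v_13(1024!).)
v_13(1024!) = 84

Legendre's formula: v_p(n!) = Σ_{k ≥ 1} ⌊n / p^k⌋. For p = 13, n = 1024, the terms are:
  ⌊1024/13^1⌋ = ⌊1024/13⌋ = 78
  ⌊1024/13^2⌋ = ⌊1024/169⌋ = 6
(the next term ⌊1024/13^3⌋ = 0, terminating the sum). Summing: v_13(1024!) = 78 + 6 = 84.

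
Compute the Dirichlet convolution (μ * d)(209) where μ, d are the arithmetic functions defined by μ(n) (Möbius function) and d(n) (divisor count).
(μ * d)(209) = 1

Divisors of 209: [1, 11, 19, 209]. For each d | 209:
  d = 1: μ(1) · d(209/1) = 1 · 4 = 4
  d = 11: μ(11) · d(209/11) = -1 · 2 = -2
  d = 19: μ(19) · d(209/19) = -1 · 2 = -2
  d = 209: μ(209) · d(209/209) = 1 · 1 = 1
Summing: (μ * d)(209) = 4 + -2 + -2 + 1 = 1.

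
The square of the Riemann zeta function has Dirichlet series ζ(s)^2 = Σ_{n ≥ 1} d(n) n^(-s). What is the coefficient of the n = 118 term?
d(118) = 4

ζ(s)^2 = (Σ 1/m^s)(Σ 1/k^s). The coefficient of 1/n^s in the product is the number of ordered pairs (m, k) with mk = n, which equals d(n). For n = 118, divisors are [1, 2, 59, 118], so d(118) = 4.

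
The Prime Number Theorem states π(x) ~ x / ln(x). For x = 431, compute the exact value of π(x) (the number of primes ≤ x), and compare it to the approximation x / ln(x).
π(431) = 83;  x/ln(x) ≈ 71.05;  relative error ≈ 14.40%.

Directly count primes up to 431: π(431) = 83. The PNT approximation gives 431/ln(431) ≈ 431/6.06611 ≈ 71.05. Relative error (π(x) − x/ln(x)) / π(x) ≈ 14.40%; the approximation is known to undercount slightly (Li(x) is a better estimate).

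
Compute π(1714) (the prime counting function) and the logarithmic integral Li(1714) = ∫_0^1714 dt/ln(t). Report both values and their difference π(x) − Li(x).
π(1714) = 267;  Li(1714) ≈ 276.80;  π(x) − Li(x) ≈ -9.80.

Direct count of primes ≤ 1714 gives π(1714) = 267. Numerical evaluation of the logarithmic integral gives Li(1714) ≈ 276.80. The difference π(x) − Li(x) ≈ -9.80 is typically negative for small/moderate x (Li(x) overestimates), though Littlewood's theorem shows this sign changes infinitely often.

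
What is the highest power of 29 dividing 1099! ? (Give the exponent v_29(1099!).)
v_29(1099!) = 38

Legendre's formula: v_p(n!) = Σ_{k ≥ 1} ⌊n / p^k⌋. For p = 29, n = 1099, the terms are:
  ⌊1099/29^1⌋ = ⌊1099/29⌋ = 37
  ⌊1099/29^2⌋ = ⌊1099/841⌋ = 1
(the next term ⌊1099/29^3⌋ = 0, terminating the sum). Summing: v_29(1099!) = 37 + 1 = 38.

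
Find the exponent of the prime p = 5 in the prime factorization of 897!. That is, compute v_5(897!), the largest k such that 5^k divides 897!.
v_5(897!) = 222

Legendre's formula: v_p(n!) = Σ_{k ≥ 1} ⌊n / p^k⌋. For p = 5, n = 897, the terms are:
  ⌊897/5^1⌋ = ⌊897/5⌋ = 179
  ⌊897/5^2⌋ = ⌊897/25⌋ = 35
  ⌊897/5^3⌋ = ⌊897/125⌋ = 7
  ⌊897/5^4⌋ = ⌊897/625⌋ = 1
(the next term ⌊897/5^5⌋ = 0, terminating the sum). Summing: v_5(897!) = 179 + 35 + 7 + 1 = 222.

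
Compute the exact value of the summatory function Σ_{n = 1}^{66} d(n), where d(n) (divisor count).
Σ_{n ≤ 66} d(n) = 292

Compute d(n) for each 1 ≤ n ≤ 66: d(1) = 1, d(2) = 2, d(3) = 2, d(4) = 3, d(5) = 2, d(6) = 4, d(7) = 2, d(8) = 4, d(9) = 3, d(10) = 4, d(11) = 2, d(12) = 6, d(13) = 2, d(14) = 4, d(15) = 4, d(16) = 5, d(17) = 2, d(18) = 6, d(19) = 2, d(20) = 6, d(21) = 4, d(22) = 4, d(23) = 2, d(24) = 8, d(25) = 3, d(26) = 4, d(27) = 4, d(28) = 6, d(29) = 2, d(30) = 8, d(31) = 2, d(32) = 6, d(33) = 4, d(34) = 4, d(35) = 4, d(36) = 9, d(37) = 2, d(38) = 4, d(39) = 4, d(40) = 8, d(41) = 2, d(42) = 8, d(43) = 2, d(44) = 6, d(45) = 6, d(46) = 4, d(47) = 2, d(48) = 10, d(49) = 3, d(50) = 6, d(51) = 4, d(52) = 6, d(53) = 2, d(54) = 8, d(55) = 4, d(56) = 8, d(57) = 4, d(58) = 4, d(59) = 2, d(60) = 12, d(61) = 2, d(62) = 4, d(63) = 6, d(64) = 7, d(65) = 4, d(66) = 8. Summing all 66 values: 292. (Dirichlet's divisor formula: Σ_{n ≤ x} d(n) = x ln(x) + (2γ − 1) x + O(√x). For x = 66, the asymptotic estimate is ≈ 286.71.)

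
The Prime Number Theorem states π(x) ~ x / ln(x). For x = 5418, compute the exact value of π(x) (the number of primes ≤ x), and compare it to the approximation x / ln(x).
π(5418) = 715;  x/ln(x) ≈ 630.18;  relative error ≈ 11.86%.

Directly count primes up to 5418: π(5418) = 715. The PNT approximation gives 5418/ln(5418) ≈ 5418/8.59748 ≈ 630.18. Relative error (π(x) − x/ln(x)) / π(x) ≈ 11.86%; the approximation is known to undercount slightly (Li(x) is a better estimate).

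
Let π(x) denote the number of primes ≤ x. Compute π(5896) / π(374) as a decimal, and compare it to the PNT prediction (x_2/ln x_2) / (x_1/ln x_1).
π(5896)/π(374) = 775/74 ≈ 10.4730;  PNT prediction ≈ 10.7572.

π(374) = 74 and π(5896) = 775, so π(5896)/π(374) ≈ 10.4730. The PNT-predicted ratio is (5896/ln(5896)) / (374/ln(374)) ≈ 10.7572. The two agree to within a few percent, as expected.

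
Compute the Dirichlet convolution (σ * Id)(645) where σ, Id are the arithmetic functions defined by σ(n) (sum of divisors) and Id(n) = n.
(σ * Id)(645) = 6699

Divisors of 645: [1, 3, 5, 15, 43, 129, 215, 645]. For each d | 645:
  d = 1: σ(1) · Id(645/1) = 1 · 645 = 645
  d = 3: σ(3) · Id(645/3) = 4 · 215 = 860
  d = 5: σ(5) · Id(645/5) = 6 · 129 = 774
  d = 15: σ(15) · Id(645/15) = 24 · 43 = 1032
  d = 43: σ(43) · Id(645/43) = 44 · 15 = 660
  d = 129: σ(129) · Id(645/129) = 176 · 5 = 880
  d = 215: σ(215) · Id(645/215) = 264 · 3 = 792
  d = 645: σ(645) · Id(645/645) = 1056 · 1 = 1056
Summing: (σ * Id)(645) = 645 + 860 + 774 + 1032 + 660 + 880 + 792 + 1056 = 6699.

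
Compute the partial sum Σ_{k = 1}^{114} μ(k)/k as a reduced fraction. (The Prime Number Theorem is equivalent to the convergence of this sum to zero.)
Σ μ(k)/k = -78111734742604811120482861063208714211896204/2257861045744114842010371877967404463805334785

Values of μ(k) for 1 ≤ k ≤ 114: μ(1) = 1, μ(2) = -1, μ(3) = -1, μ(5) = -1, μ(6) = 1, μ(7) = -1, μ(10) = 1, μ(11) = -1, μ(13) = -1, μ(14) = 1, μ(15) = 1, μ(17) = -1, μ(19) = -1, μ(21) = 1, μ(22) = 1, μ(23) = -1, μ(26) = 1, μ(29) = -1, μ(30) = -1, μ(31) = -1, μ(33) = 1, μ(34) = 1, μ(35) = 1, μ(37) = -1, μ(38) = 1, μ(39) = 1, μ(41) = -1, μ(42) = -1, μ(43) = -1, μ(46) = 1, μ(47) = -1, μ(51) = 1, μ(53) = -1, μ(55) = 1, μ(57) = 1, μ(58) = 1, μ(59) = -1, μ(61) = -1, μ(62) = 1, μ(65) = 1, μ(66) = -1, μ(67) = -1, μ(69) = 1, μ(70) = -1, μ(71) = -1, μ(73) = -1, μ(74) = 1, μ(77) = 1, μ(78) = -1, μ(79) = -1, μ(82) = 1, μ(83) = -1, μ(85) = 1, μ(86) = 1, μ(87) = 1, μ(89) = -1, μ(91) = 1, μ(93) = 1, μ(94) = 1, μ(95) = 1, μ(97) = -1, μ(101) = -1, μ(102) = -1, μ(103) = -1, μ(105) = -1, μ(106) = 1, μ(107) = -1, μ(109) = -1, μ(110) = -1, μ(111) = 1, μ(113) = -1, μ(114) = -1, with μ = 0 on non-squarefree integers. Summing μ(k)/k for k where μ(k) ≠ 0 gives -78111734742604811120482861063208714211896204/2257861045744114842010371877967404463805334785 ≈ -0.0346. (PNT ⟺ this sum → 0 as n → ∞.)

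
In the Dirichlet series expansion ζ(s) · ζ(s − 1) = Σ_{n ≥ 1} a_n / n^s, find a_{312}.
σ(312) = 840

In the product (Σ m^0/m^s)(Σ k / k^s) = Σ (Σ_{d | n} d) / n^s, the coefficient of 1/n^s is σ(n) = Σ_{d | n} d. For n = 312, divisors are [1, 2, 3, 4, 6, 8, 12, 13, 24, 26, 39, 52, 78, 104, 156, 312]; summing: σ(312) = 840.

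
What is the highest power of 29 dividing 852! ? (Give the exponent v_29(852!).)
v_29(852!) = 30

Legendre's formula: v_p(n!) = Σ_{k ≥ 1} ⌊n / p^k⌋. For p = 29, n = 852, the terms are:
  ⌊852/29^1⌋ = ⌊852/29⌋ = 29
  ⌊852/29^2⌋ = ⌊852/841⌋ = 1
(the next term ⌊852/29^3⌋ = 0, terminating the sum). Summing: v_29(852!) = 29 + 1 = 30.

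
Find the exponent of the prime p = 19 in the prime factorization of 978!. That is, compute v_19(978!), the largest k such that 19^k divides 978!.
v_19(978!) = 53

Legendre's formula: v_p(n!) = Σ_{k ≥ 1} ⌊n / p^k⌋. For p = 19, n = 978, the terms are:
  ⌊978/19^1⌋ = ⌊978/19⌋ = 51
  ⌊978/19^2⌋ = ⌊978/361⌋ = 2
(the next term ⌊978/19^3⌋ = 0, terminating the sum). Summing: v_19(978!) = 51 + 2 = 53.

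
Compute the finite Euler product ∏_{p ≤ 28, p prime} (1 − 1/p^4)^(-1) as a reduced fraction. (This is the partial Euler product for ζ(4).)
∏ = 179711034607426083154393/166042662475294310400000

The primes p ≤ 28 are [2, 3, 5, 7, 11, 13, 17, 19, 23]. For each prime, (1 − 1/p^4)^(-1) = p^4 / (p^4 − 1). The product is (1 − 1/2^4)^(-1), (1 − 1/3^4)^(-1), (1 − 1/5^4)^(-1), (1 − 1/7^4)^(-1), (1 − 1/11^4)^(-1), (1 − 1/13^4)^(-1), (1 − 1/17^4)^(-1), (1 − 1/19^4)^(-1), (1 − 1/23^4)^(-1) = ∏ p^4 / (p^4 − 1) = 179711034607426083154393/166042662475294310400000.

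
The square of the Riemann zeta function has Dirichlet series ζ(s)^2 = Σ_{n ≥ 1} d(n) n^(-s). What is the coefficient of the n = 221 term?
d(221) = 4

ζ(s)^2 = (Σ 1/m^s)(Σ 1/k^s). The coefficient of 1/n^s in the product is the number of ordered pairs (m, k) with mk = n, which equals d(n). For n = 221, divisors are [1, 13, 17, 221], so d(221) = 4.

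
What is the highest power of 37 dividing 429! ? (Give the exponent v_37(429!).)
v_37(429!) = 11

Legendre's formula: v_p(n!) = Σ_{k ≥ 1} ⌊n / p^k⌋. For p = 37, n = 429, the terms are:
  ⌊429/37^1⌋ = ⌊429/37⌋ = 11
(the next term ⌊429/37^2⌋ = 0, terminating the sum). Summing: v_37(429!) = 11 = 11.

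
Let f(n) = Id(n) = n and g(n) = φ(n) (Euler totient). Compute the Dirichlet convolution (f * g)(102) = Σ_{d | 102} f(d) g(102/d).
(Id * φ)(102) = 495

Divisors of 102: [1, 2, 3, 6, 17, 34, 51, 102]. For each d | 102:
  d = 1: Id(1) · φ(102/1) = 1 · 32 = 32
  d = 2: Id(2) · φ(102/2) = 2 · 32 = 64
  d = 3: Id(3) · φ(102/3) = 3 · 16 = 48
  d = 6: Id(6) · φ(102/6) = 6 · 16 = 96
  d = 17: Id(17) · φ(102/17) = 17 · 2 = 34
  d = 34: Id(34) · φ(102/34) = 34 · 2 = 68
  d = 51: Id(51) · φ(102/51) = 51 · 1 = 51
  d = 102: Id(102) · φ(102/102) = 102 · 1 = 102
Summing: (Id * φ)(102) = 32 + 64 + 48 + 96 + 34 + 68 + 51 + 102 = 495.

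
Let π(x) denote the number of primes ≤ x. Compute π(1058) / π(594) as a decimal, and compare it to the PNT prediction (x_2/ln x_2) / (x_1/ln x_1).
π(1058)/π(594) = 177/108 ≈ 1.6389;  PNT prediction ≈ 1.6335.

π(594) = 108 and π(1058) = 177, so π(1058)/π(594) ≈ 1.6389. The PNT-predicted ratio is (1058/ln(1058)) / (594/ln(594)) ≈ 1.6335. The two agree to within a few percent, as expected.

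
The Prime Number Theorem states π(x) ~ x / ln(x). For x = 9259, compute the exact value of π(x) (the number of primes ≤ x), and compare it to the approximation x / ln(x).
π(9259) = 1147;  x/ln(x) ≈ 1013.76;  relative error ≈ 11.62%.

Directly count primes up to 9259: π(9259) = 1147. The PNT approximation gives 9259/ln(9259) ≈ 9259/9.13335 ≈ 1013.76. Relative error (π(x) − x/ln(x)) / π(x) ≈ 11.62%; the approximation is known to undercount slightly (Li(x) is a better estimate).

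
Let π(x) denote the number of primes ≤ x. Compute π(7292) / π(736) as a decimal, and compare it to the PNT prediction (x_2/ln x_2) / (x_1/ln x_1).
π(7292)/π(736) = 929/130 ≈ 7.1462;  PNT prediction ≈ 7.3531.

π(736) = 130 and π(7292) = 929, so π(7292)/π(736) ≈ 7.1462. The PNT-predicted ratio is (7292/ln(7292)) / (736/ln(736)) ≈ 7.3531. The two agree to within a few percent, as expected.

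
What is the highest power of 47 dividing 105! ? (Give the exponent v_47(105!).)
v_47(105!) = 2

Legendre's formula: v_p(n!) = Σ_{k ≥ 1} ⌊n / p^k⌋. For p = 47, n = 105, the terms are:
  ⌊105/47^1⌋ = ⌊105/47⌋ = 2
(the next term ⌊105/47^2⌋ = 0, terminating the sum). Summing: v_47(105!) = 2 = 2.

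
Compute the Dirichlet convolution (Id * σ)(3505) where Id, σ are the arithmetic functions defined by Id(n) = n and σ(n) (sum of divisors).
(Id * σ)(3505) = 15433

Divisors of 3505: [1, 5, 701, 3505]. For each d | 3505:
  d = 1: Id(1) · σ(3505/1) = 1 · 4212 = 4212
  d = 5: Id(5) · σ(3505/5) = 5 · 702 = 3510
  d = 701: Id(701) · σ(3505/701) = 701 · 6 = 4206
  d = 3505: Id(3505) · σ(3505/3505) = 3505 · 1 = 3505
Summing: (Id * σ)(3505) = 4212 + 3510 + 4206 + 3505 = 15433.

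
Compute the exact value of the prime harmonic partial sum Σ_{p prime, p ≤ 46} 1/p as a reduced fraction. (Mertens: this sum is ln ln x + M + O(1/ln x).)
Σ 1/p = 21460568175640361/13082761331670030

π(46) = 14, so the primes ≤ 46 are [2, 3, 5, 7, 11, 13, 17, 19, 23, 29, 31, 37, 41, 43]. Summing 1/p over these primes: 21460568175640361/13082761331670030 ≈ 1.6404. Mertens estimate ln ln(46) + 0.2615 ≈ 1.6040.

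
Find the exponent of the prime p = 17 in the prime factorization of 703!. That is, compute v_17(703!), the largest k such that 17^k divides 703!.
v_17(703!) = 43

Legendre's formula: v_p(n!) = Σ_{k ≥ 1} ⌊n / p^k⌋. For p = 17, n = 703, the terms are:
  ⌊703/17^1⌋ = ⌊703/17⌋ = 41
  ⌊703/17^2⌋ = ⌊703/289⌋ = 2
(the next term ⌊703/17^3⌋ = 0, terminating the sum). Summing: v_17(703!) = 41 + 2 = 43.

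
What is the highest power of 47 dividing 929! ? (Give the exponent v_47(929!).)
v_47(929!) = 19

Legendre's formula: v_p(n!) = Σ_{k ≥ 1} ⌊n / p^k⌋. For p = 47, n = 929, the terms are:
  ⌊929/47^1⌋ = ⌊929/47⌋ = 19
(the next term ⌊929/47^2⌋ = 0, terminating the sum). Summing: v_47(929!) = 19 = 19.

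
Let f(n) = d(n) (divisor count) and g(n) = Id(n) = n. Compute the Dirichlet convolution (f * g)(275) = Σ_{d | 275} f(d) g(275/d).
(d * Id)(275) = 494

Divisors of 275: [1, 5, 11, 25, 55, 275]. For each d | 275:
  d = 1: d(1) · Id(275/1) = 1 · 275 = 275
  d = 5: d(5) · Id(275/5) = 2 · 55 = 110
  d = 11: d(11) · Id(275/11) = 2 · 25 = 50
  d = 25: d(25) · Id(275/25) = 3 · 11 = 33
  d = 55: d(55) · Id(275/55) = 4 · 5 = 20
  d = 275: d(275) · Id(275/275) = 6 · 1 = 6
Summing: (d * Id)(275) = 275 + 110 + 50 + 33 + 20 + 6 = 494.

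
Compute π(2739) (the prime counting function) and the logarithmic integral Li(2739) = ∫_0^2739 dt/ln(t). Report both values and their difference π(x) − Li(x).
π(2739) = 399;  Li(2739) ≈ 409.98;  π(x) − Li(x) ≈ -10.98.

Direct count of primes ≤ 2739 gives π(2739) = 399. Numerical evaluation of the logarithmic integral gives Li(2739) ≈ 409.98. The difference π(x) − Li(x) ≈ -10.98 is typically negative for small/moderate x (Li(x) overestimates), though Littlewood's theorem shows this sign changes infinitely often.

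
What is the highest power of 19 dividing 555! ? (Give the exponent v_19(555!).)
v_19(555!) = 30

Legendre's formula: v_p(n!) = Σ_{k ≥ 1} ⌊n / p^k⌋. For p = 19, n = 555, the terms are:
  ⌊555/19^1⌋ = ⌊555/19⌋ = 29
  ⌊555/19^2⌋ = ⌊555/361⌋ = 1
(the next term ⌊555/19^3⌋ = 0, terminating the sum). Summing: v_19(555!) = 29 + 1 = 30.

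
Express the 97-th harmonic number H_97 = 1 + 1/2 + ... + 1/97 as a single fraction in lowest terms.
H_97 = 359553024620966925518018240656745677092407/69720375229712477164533808935312303556800

Direct summation: H_97 = 1 + 1/2 + ... + 1/97. The least common denominator is lcm(1, ..., 97) = 69720375229712477164533808935312303556800; over this denominator the numerator is 69720375229712477164533808935312303556800 + 34860187614856238582266904467656151778400 + 23240125076570825721511269645104101185600 + 17430093807428119291133452233828075889200 + 13944075045942495432906761787062460711360 + 11620062538285412860755634822552050592800 + 9960053604244639594933401276473186222400 + 8715046903714059645566726116914037944600 + 7746708358856941907170423215034700395200 + 6972037522971247716453380893531230355680 + 6338215929973861560412164448664754868800 + 5810031269142706430377817411276025296400 + 5363105786900959781887216071947100273600 + 4980026802122319797466700638236593111200 + 4648025015314165144302253929020820237120 + 4357523451857029822783363058457018972300 + 4101198542924263362619635819724253150400 + 3873354179428470953585211607517350197600 + 3669493433142761956028095207121700187200 + 3486018761485623858226690446765615177840 + 3320017868081546531644467092157728740800 + 3169107964986930780206082224332377434400 + 3031320662161412050631904736317926241600 + 2905015634571353215188908705638012648200 + 2788815009188499086581352357412492142272 + 2681552893450479890943608035973550136800 + 2582236119618980635723474405011566798400 + 2490013401061159898733350319118296555600 + 2404150869990085419466683066734907019200 + 2324012507657082572151126964510410118560 + 2249044362248789585952703514042332372800 + 2178761725928514911391681529228509486150 + 2112738643324620520137388149554918289600 + 2050599271462131681309817909862126575200 + 1992010720848927918986680255294637244480 + 1936677089714235476792605803758675098800 + 1884334465667904788230643484738170366400 + 1834746716571380978014047603560850093600 + 1787701928966986593962405357315700091200 + 1743009380742811929113345223382807588920 + 1700496956822255540598385583788104964800 + 1660008934040773265822233546078864370400 + 1621404075109592492198460672914239617600 + 1584553982493465390103041112166188717200 + 1549341671771388381434084643006940079040 + 1515660331080706025315952368158963120800 + 1483412238930052705628378913517283054400 + 1452507817285676607594454352819006324100 + 1422864800606377084990485896639026603200 + 1394407504594249543290676178706246071136 + 1367066180974754454206545273241417716800 + 1340776446725239945471804017986775068400 + 1315478777919103342727052998779477425600 + 1291118059809490317861737202505783399200 + 1267643185994772312082432889732950973760 + 1245006700530579949366675159559148277800 + 1223164477714253985342698402373900062400 + 1202075434995042709733341533367453509600 + 1181701275079872494314132354835801755200 + 1162006253828541286075563482255205059280 + 1142956970978893068271046048119873828800 + 1124522181124394792976351757021166186400 + 1106672622693848843881489030719242913600 + 1089380862964257455695840764614254743075 + 1072621157380191956377443214389420054720 + 1056369321662310260068694074777459144800 + 1040602615368842942754235954258392590400 + 1025299635731065840654908954931063287600 + 1010440220720470683543968245439308747200 + 996005360424463959493340127647318622240 + 981977115911443340345546604722708500800 + 968338544857117738396302901879337549400 + 955073633283732563897723410072771281600 + 942167232833952394115321742369085183200 + 929605003062833028860450785804164047424 + 917373358285690489007023801780425046800 + 905459418567694508630309206952107838400 + 893850964483493296981202678657850045600 + 882536395312816166639668467535598779200 + 871504690371405964556672611691403794460 + 860745373206326878574491468337188932800 + 850248478411127770299192791894052482400 + 840004520839909363428118179943521729600 + 830004467020386632911116773039432185200 + 820239708584852672523927163944850630080 + 810702037554796246099230336457119808800 + 801383623330028473155561022244969006400 + 792276991246732695051520556083094358600 + 783375002581039069264424819497891051200 + 774670835885694190717042321503470039520 + 766157969557279968841030867421014324800 + 757830165540353012657976184079481560400 + 749681454082929861984234504680777457600 + 741706119465026352814189456758641527200 + 733898686628552391205619041424340037440 + 726253908642838303797227176409503162050 + 718766754945489455304472257065075294400 = 359553024620966925518018240656745677092407, so H_97 = 359553024620966925518018240656745677092407/69720375229712477164533808935312303556800 (already in lowest terms) ≈ 5.15707. (The PNT-adjacent estimate ln(97) + γ ≈ 5.15193 matches within O(1/n).)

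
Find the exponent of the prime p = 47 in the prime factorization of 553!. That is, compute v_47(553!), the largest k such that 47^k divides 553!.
v_47(553!) = 11

Legendre's formula: v_p(n!) = Σ_{k ≥ 1} ⌊n / p^k⌋. For p = 47, n = 553, the terms are:
  ⌊553/47^1⌋ = ⌊553/47⌋ = 11
(the next term ⌊553/47^2⌋ = 0, terminating the sum). Summing: v_47(553!) = 11 = 11.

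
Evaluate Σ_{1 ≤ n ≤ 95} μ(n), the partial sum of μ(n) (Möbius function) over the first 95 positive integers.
Σ_{n ≤ 95} μ(n) = 2

Compute μ(n) for each 1 ≤ n ≤ 95: μ(1) = 1, μ(2) = -1, μ(3) = -1, μ(4) = 0, μ(5) = -1, μ(6) = 1, μ(7) = -1, μ(8) = 0, μ(9) = 0, μ(10) = 1, μ(11) = -1, μ(12) = 0, μ(13) = -1, μ(14) = 1, μ(15) = 1, μ(16) = 0, μ(17) = -1, μ(18) = 0, μ(19) = -1, μ(20) = 0, μ(21) = 1, μ(22) = 1, μ(23) = -1, μ(24) = 0, μ(25) = 0, μ(26) = 1, μ(27) = 0, μ(28) = 0, μ(29) = -1, μ(30) = -1, μ(31) = -1, μ(32) = 0, μ(33) = 1, μ(34) = 1, μ(35) = 1, μ(36) = 0, μ(37) = -1, μ(38) = 1, μ(39) = 1, μ(40) = 0, μ(41) = -1, μ(42) = -1, μ(43) = -1, μ(44) = 0, μ(45) = 0, μ(46) = 1, μ(47) = -1, μ(48) = 0, μ(49) = 0, μ(50) = 0, μ(51) = 1, μ(52) = 0, μ(53) = -1, μ(54) = 0, μ(55) = 1, μ(56) = 0, μ(57) = 1, μ(58) = 1, μ(59) = -1, μ(60) = 0, μ(61) = -1, μ(62) = 1, μ(63) = 0, μ(64) = 0, μ(65) = 1, μ(66) = -1, μ(67) = -1, μ(68) = 0, μ(69) = 1, μ(70) = -1, μ(71) = -1, μ(72) = 0, μ(73) = -1, μ(74) = 1, μ(75) = 0, μ(76) = 0, μ(77) = 1, μ(78) = -1, μ(79) = -1, μ(80) = 0, μ(81) = 0, μ(82) = 1, μ(83) = -1, μ(84) = 0, μ(85) = 1, μ(86) = 1, μ(87) = 1, μ(88) = 0, μ(89) = -1, μ(90) = 0, μ(91) = 1, μ(92) = 0, μ(93) = 1, μ(94) = 1, μ(95) = 1. Summing all 95 values: 2. (Mertens function M(x) = Σ_{n ≤ x} μ(n); on average M(x) should be small (PNT ⟺ M(x) = o(x)).)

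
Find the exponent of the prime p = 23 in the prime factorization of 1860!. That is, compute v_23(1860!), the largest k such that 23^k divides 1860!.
v_23(1860!) = 83

Legendre's formula: v_p(n!) = Σ_{k ≥ 1} ⌊n / p^k⌋. For p = 23, n = 1860, the terms are:
  ⌊1860/23^1⌋ = ⌊1860/23⌋ = 80
  ⌊1860/23^2⌋ = ⌊1860/529⌋ = 3
(the next term ⌊1860/23^3⌋ = 0, terminating the sum). Summing: v_23(1860!) = 80 + 3 = 83.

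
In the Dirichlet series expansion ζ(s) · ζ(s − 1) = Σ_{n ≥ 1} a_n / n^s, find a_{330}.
σ(330) = 864

In the product (Σ m^0/m^s)(Σ k / k^s) = Σ (Σ_{d | n} d) / n^s, the coefficient of 1/n^s is σ(n) = Σ_{d | n} d. For n = 330, divisors are [1, 2, 3, 5, 6, 10, 11, 15, 22, 30, 33, 55, 66, 110, 165, 330]; summing: σ(330) = 864.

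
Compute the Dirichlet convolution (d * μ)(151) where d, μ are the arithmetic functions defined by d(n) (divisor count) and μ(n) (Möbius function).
(d * μ)(151) = 1

Divisors of 151: [1, 151]. For each d | 151:
  d = 1: d(1) · μ(151/1) = 1 · -1 = -1
  d = 151: d(151) · μ(151/151) = 2 · 1 = 2
Summing: (d * μ)(151) = -1 + 2 = 1.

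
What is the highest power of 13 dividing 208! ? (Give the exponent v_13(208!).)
v_13(208!) = 17

Legendre's formula: v_p(n!) = Σ_{k ≥ 1} ⌊n / p^k⌋. For p = 13, n = 208, the terms are:
  ⌊208/13^1⌋ = ⌊208/13⌋ = 16
  ⌊208/13^2⌋ = ⌊208/169⌋ = 1
(the next term ⌊208/13^3⌋ = 0, terminating the sum). Summing: v_13(208!) = 16 + 1 = 17.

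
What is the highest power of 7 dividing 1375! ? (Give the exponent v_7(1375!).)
v_7(1375!) = 228

Legendre's formula: v_p(n!) = Σ_{k ≥ 1} ⌊n / p^k⌋. For p = 7, n = 1375, the terms are:
  ⌊1375/7^1⌋ = ⌊1375/7⌋ = 196
  ⌊1375/7^2⌋ = ⌊1375/49⌋ = 28
  ⌊1375/7^3⌋ = ⌊1375/343⌋ = 4
(the next term ⌊1375/7^4⌋ = 0, terminating the sum). Summing: v_7(1375!) = 196 + 28 + 4 = 228.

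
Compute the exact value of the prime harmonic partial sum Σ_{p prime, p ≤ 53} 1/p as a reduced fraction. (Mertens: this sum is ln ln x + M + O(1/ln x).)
Σ 1/p = 54766551458687142251/32589158477190044730

π(53) = 16, so the primes ≤ 53 are [2, 3, 5, 7, 11, 13, 17, 19, 23, 29, 31, 37, 41, 43, 47, 53]. Summing 1/p over these primes: 54766551458687142251/32589158477190044730 ≈ 1.6805. Mertens estimate ln ln(53) + 0.2615 ≈ 1.6403.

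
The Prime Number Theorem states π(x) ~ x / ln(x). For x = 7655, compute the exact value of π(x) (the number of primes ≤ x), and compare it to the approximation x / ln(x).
π(7655) = 971;  x/ln(x) ≈ 855.97;  relative error ≈ 11.85%.

Directly count primes up to 7655: π(7655) = 971. The PNT approximation gives 7655/ln(7655) ≈ 7655/8.94311 ≈ 855.97. Relative error (π(x) − x/ln(x)) / π(x) ≈ 11.85%; the approximation is known to undercount slightly (Li(x) is a better estimate).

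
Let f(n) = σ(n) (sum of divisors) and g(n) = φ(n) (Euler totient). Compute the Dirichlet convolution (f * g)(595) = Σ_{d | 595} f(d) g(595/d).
(σ * φ)(595) = 4760

Divisors of 595: [1, 5, 7, 17, 35, 85, 119, 595]. For each d | 595:
  d = 1: σ(1) · φ(595/1) = 1 · 384 = 384
  d = 5: σ(5) · φ(595/5) = 6 · 96 = 576
  d = 7: σ(7) · φ(595/7) = 8 · 64 = 512
  d = 17: σ(17) · φ(595/17) = 18 · 24 = 432
  d = 35: σ(35) · φ(595/35) = 48 · 16 = 768
  d = 85: σ(85) · φ(595/85) = 108 · 6 = 648
  d = 119: σ(119) · φ(595/119) = 144 · 4 = 576
  d = 595: σ(595) · φ(595/595) = 864 · 1 = 864
Summing: (σ * φ)(595) = 384 + 576 + 512 + 432 + 768 + 648 + 576 + 864 = 4760.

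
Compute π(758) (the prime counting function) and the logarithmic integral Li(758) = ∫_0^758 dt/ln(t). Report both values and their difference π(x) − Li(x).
π(758) = 134;  Li(758) ≈ 141.89;  π(x) − Li(x) ≈ -7.89.

Direct count of primes ≤ 758 gives π(758) = 134. Numerical evaluation of the logarithmic integral gives Li(758) ≈ 141.89. The difference π(x) − Li(x) ≈ -7.89 is typically negative for small/moderate x (Li(x) overestimates), though Littlewood's theorem shows this sign changes infinitely often.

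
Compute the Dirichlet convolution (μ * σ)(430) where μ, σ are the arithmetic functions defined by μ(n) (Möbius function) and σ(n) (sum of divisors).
(μ * σ)(430) = 430

Divisors of 430: [1, 2, 5, 10, 43, 86, 215, 430]. For each d | 430:
  d = 1: μ(1) · σ(430/1) = 1 · 792 = 792
  d = 2: μ(2) · σ(430/2) = -1 · 264 = -264
  d = 5: μ(5) · σ(430/5) = -1 · 132 = -132
  d = 10: μ(10) · σ(430/10) = 1 · 44 = 44
  d = 43: μ(43) · σ(430/43) = -1 · 18 = -18
  d = 86: μ(86) · σ(430/86) = 1 · 6 = 6
  d = 215: μ(215) · σ(430/215) = 1 · 3 = 3
  d = 430: μ(430) · σ(430/430) = -1 · 1 = -1
Summing: (μ * σ)(430) = 792 + -264 + -132 + 44 + -18 + 6 + 3 + -1 = 430.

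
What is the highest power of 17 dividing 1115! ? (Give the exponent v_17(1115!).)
v_17(1115!) = 68

Legendre's formula: v_p(n!) = Σ_{k ≥ 1} ⌊n / p^k⌋. For p = 17, n = 1115, the terms are:
  ⌊1115/17^1⌋ = ⌊1115/17⌋ = 65
  ⌊1115/17^2⌋ = ⌊1115/289⌋ = 3
(the next term ⌊1115/17^3⌋ = 0, terminating the sum). Summing: v_17(1115!) = 65 + 3 = 68.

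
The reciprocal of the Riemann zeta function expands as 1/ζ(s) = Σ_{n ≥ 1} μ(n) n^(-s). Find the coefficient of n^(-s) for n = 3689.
μ(3689) = -1

Factor n = 3689 = 7 · 17 · 31. μ(n) = 0 if any exponent ≥ 2 (not squarefree); otherwise μ(n) = (−1)^{ω(n)} where ω(n) is the number of distinct prime factors. Applying: μ(3689) = -1.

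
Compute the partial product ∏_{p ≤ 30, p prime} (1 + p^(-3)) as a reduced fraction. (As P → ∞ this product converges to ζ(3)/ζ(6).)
∏ = 78620132935596220416/66547712017729010255

The primes p ≤ 30 are [2, 3, 5, 7, 11, 13, 17, 19, 23, 29]. For each, (1 + 1/p^3) = (p^3 + 1)/p^3. Multiplying these fractions over p ∈ [2, 3, 5, 7, 11, 13, 17, 19, 23, 29] gives 78620132935596220416/66547712017729010255. (In the limit P → ∞ this tends to ζ(3)/ζ(6).)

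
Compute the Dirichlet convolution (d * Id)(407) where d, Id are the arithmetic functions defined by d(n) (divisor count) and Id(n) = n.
(d * Id)(407) = 507

Divisors of 407: [1, 11, 37, 407]. For each d | 407:
  d = 1: d(1) · Id(407/1) = 1 · 407 = 407
  d = 11: d(11) · Id(407/11) = 2 · 37 = 74
  d = 37: d(37) · Id(407/37) = 2 · 11 = 22
  d = 407: d(407) · Id(407/407) = 4 · 1 = 4
Summing: (d * Id)(407) = 407 + 74 + 22 + 4 = 507.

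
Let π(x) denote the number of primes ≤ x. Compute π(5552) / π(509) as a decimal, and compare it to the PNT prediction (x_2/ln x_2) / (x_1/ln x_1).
π(5552)/π(509) = 732/97 ≈ 7.5464;  PNT prediction ≈ 7.8847.

π(509) = 97 and π(5552) = 732, so π(5552)/π(509) ≈ 7.5464. The PNT-predicted ratio is (5552/ln(5552)) / (509/ln(509)) ≈ 7.8847. The two agree to within a few percent, as expected.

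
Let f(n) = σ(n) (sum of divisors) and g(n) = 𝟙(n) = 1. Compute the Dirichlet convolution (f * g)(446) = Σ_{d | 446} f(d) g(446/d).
(σ * 𝟙)(446) = 900

Divisors of 446: [1, 2, 223, 446]. For each d | 446:
  d = 1: σ(1) · 𝟙(446/1) = 1 · 1 = 1
  d = 2: σ(2) · 𝟙(446/2) = 3 · 1 = 3
  d = 223: σ(223) · 𝟙(446/223) = 224 · 1 = 224
  d = 446: σ(446) · 𝟙(446/446) = 672 · 1 = 672
Summing: (σ * 𝟙)(446) = 1 + 3 + 224 + 672 = 900.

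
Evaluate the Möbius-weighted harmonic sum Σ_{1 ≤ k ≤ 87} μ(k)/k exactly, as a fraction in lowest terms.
Σ μ(k)/k = 2609341595728673683821147444809/267064515689275851355624017992790

Values of μ(k) for 1 ≤ k ≤ 87: μ(1) = 1, μ(2) = -1, μ(3) = -1, μ(5) = -1, μ(6) = 1, μ(7) = -1, μ(10) = 1, μ(11) = -1, μ(13) = -1, μ(14) = 1, μ(15) = 1, μ(17) = -1, μ(19) = -1, μ(21) = 1, μ(22) = 1, μ(23) = -1, μ(26) = 1, μ(29) = -1, μ(30) = -1, μ(31) = -1, μ(33) = 1, μ(34) = 1, μ(35) = 1, μ(37) = -1, μ(38) = 1, μ(39) = 1, μ(41) = -1, μ(42) = -1, μ(43) = -1, μ(46) = 1, μ(47) = -1, μ(51) = 1, μ(53) = -1, μ(55) = 1, μ(57) = 1, μ(58) = 1, μ(59) = -1, μ(61) = -1, μ(62) = 1, μ(65) = 1, μ(66) = -1, μ(67) = -1, μ(69) = 1, μ(70) = -1, μ(71) = -1, μ(73) = -1, μ(74) = 1, μ(77) = 1, μ(78) = -1, μ(79) = -1, μ(82) = 1, μ(83) = -1, μ(85) = 1, μ(86) = 1, μ(87) = 1, with μ = 0 on non-squarefree integers. Summing μ(k)/k for k where μ(k) ≠ 0 gives 2609341595728673683821147444809/267064515689275851355624017992790 ≈ 0.0098. (PNT ⟺ this sum → 0 as n → ∞.)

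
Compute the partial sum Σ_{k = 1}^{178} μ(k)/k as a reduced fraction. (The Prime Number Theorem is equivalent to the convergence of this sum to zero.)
Σ μ(k)/k = 125709062959160573557671617219832045395728751290214311430782016431/166589903787325219380851695350896256250980509594874862046961683989710

Values of μ(k) for 1 ≤ k ≤ 178: μ(1) = 1, μ(2) = -1, μ(3) = -1, μ(5) = -1, μ(6) = 1, μ(7) = -1, μ(10) = 1, μ(11) = -1, μ(13) = -1, μ(14) = 1, μ(15) = 1, μ(17) = -1, μ(19) = -1, μ(21) = 1, μ(22) = 1, μ(23) = -1, μ(26) = 1, μ(29) = -1, μ(30) = -1, μ(31) = -1, μ(33) = 1, μ(34) = 1, μ(35) = 1, μ(37) = -1, μ(38) = 1, μ(39) = 1, μ(41) = -1, μ(42) = -1, μ(43) = -1, μ(46) = 1, μ(47) = -1, μ(51) = 1, μ(53) = -1, μ(55) = 1, μ(57) = 1, μ(58) = 1, μ(59) = -1, μ(61) = -1, μ(62) = 1, μ(65) = 1, μ(66) = -1, μ(67) = -1, μ(69) = 1, μ(70) = -1, μ(71) = -1, μ(73) = -1, μ(74) = 1, μ(77) = 1, μ(78) = -1, μ(79) = -1, μ(82) = 1, μ(83) = -1, μ(85) = 1, μ(86) = 1, μ(87) = 1, μ(89) = -1, μ(91) = 1, μ(93) = 1, μ(94) = 1, μ(95) = 1, μ(97) = -1, μ(101) = -1, μ(102) = -1, μ(103) = -1, μ(105) = -1, μ(106) = 1, μ(107) = -1, μ(109) = -1, μ(110) = -1, μ(111) = 1, μ(113) = -1, μ(114) = -1, μ(115) = 1, μ(118) = 1, μ(119) = 1, μ(122) = 1, μ(123) = 1, μ(127) = -1, μ(129) = 1, μ(130) = -1, μ(131) = -1, μ(133) = 1, μ(134) = 1, μ(137) = -1, μ(138) = -1, μ(139) = -1, μ(141) = 1, μ(142) = 1, μ(143) = 1, μ(145) = 1, μ(146) = 1, μ(149) = -1, μ(151) = -1, μ(154) = -1, μ(155) = 1, μ(157) = -1, μ(158) = 1, μ(159) = 1, μ(161) = 1, μ(163) = -1, μ(165) = -1, μ(166) = 1, μ(167) = -1, μ(170) = -1, μ(173) = -1, μ(174) = -1, μ(177) = 1, μ(178) = 1, with μ = 0 on non-squarefree integers. Summing μ(k)/k for k where μ(k) ≠ 0 gives 125709062959160573557671617219832045395728751290214311430782016431/166589903787325219380851695350896256250980509594874862046961683989710 ≈ 0.0008. (PNT ⟺ this sum → 0 as n → ∞.)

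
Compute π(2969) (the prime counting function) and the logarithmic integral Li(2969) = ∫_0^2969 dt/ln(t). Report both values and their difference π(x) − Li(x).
π(2969) = 428;  Li(2969) ≈ 438.88;  π(x) − Li(x) ≈ -10.88.

Direct count of primes ≤ 2969 gives π(2969) = 428. Numerical evaluation of the logarithmic integral gives Li(2969) ≈ 438.88. The difference π(x) − Li(x) ≈ -10.88 is typically negative for small/moderate x (Li(x) overestimates), though Littlewood's theorem shows this sign changes infinitely often.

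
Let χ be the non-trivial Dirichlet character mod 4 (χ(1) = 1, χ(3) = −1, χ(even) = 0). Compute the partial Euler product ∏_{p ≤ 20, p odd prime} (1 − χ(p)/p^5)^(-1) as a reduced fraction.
∏ = 8959395755957897476417566375/8993950909687588250159808512

The odd primes p ≤ 20 are [3, 5, 7, 11, 13, 17, 19]. For each, χ(p) = 1 if p ≡ 1 mod 4, χ(p) = −1 if p ≡ 3 mod 4. Taking (1 − χ(p)/p^5)^(-1) = p^5/(p^5 − χ(p)): (1 − (-1)/3^5)^(-1) · (1 − (1)/5^5)^(-1) · (1 − (-1)/7^5)^(-1) · (1 − (-1)/11^5)^(-1) · (1 − (1)/13^5)^(-1) · (1 − (1)/17^5)^(-1) · (1 − (-1)/19^5)^(-1) = 8959395755957897476417566375/8993950909687588250159808512.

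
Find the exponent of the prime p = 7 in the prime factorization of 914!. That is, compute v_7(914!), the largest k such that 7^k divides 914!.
v_7(914!) = 150

Legendre's formula: v_p(n!) = Σ_{k ≥ 1} ⌊n / p^k⌋. For p = 7, n = 914, the terms are:
  ⌊914/7^1⌋ = ⌊914/7⌋ = 130
  ⌊914/7^2⌋ = ⌊914/49⌋ = 18
  ⌊914/7^3⌋ = ⌊914/343⌋ = 2
(the next term ⌊914/7^4⌋ = 0, terminating the sum). Summing: v_7(914!) = 130 + 18 + 2 = 150.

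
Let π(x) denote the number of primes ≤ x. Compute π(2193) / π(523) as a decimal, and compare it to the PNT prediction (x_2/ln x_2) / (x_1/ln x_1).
π(2193)/π(523) = 327/99 ≈ 3.3030;  PNT prediction ≈ 3.4118.

π(523) = 99 and π(2193) = 327, so π(2193)/π(523) ≈ 3.3030. The PNT-predicted ratio is (2193/ln(2193)) / (523/ln(523)) ≈ 3.4118. The two agree to within a few percent, as expected.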